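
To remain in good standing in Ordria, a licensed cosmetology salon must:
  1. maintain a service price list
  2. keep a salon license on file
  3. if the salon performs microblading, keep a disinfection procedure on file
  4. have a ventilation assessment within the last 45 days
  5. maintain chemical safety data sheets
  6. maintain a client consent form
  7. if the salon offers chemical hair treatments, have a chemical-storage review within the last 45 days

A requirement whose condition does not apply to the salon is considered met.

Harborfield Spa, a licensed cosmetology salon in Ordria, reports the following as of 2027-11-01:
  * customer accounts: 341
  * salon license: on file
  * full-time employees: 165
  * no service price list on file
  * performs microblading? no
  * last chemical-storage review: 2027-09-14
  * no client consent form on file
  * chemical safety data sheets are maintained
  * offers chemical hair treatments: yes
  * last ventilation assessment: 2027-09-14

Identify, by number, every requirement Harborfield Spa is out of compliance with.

1. service price list absent → not met
2. salon license present → met
3. condition 'performs microblading' does not hold → requirement n/a → met
4. ventilation assessment 48 days ago vs limit 45 → not met
5. chemical safety data sheets present → met
6. client consent form absent → not met
7. condition 'offers chemical hair treatments' holds; chemical-storage review 48 days ago vs limit 45 → not met
Not met: 1, 4, 6, 7

1, 4, 6, 7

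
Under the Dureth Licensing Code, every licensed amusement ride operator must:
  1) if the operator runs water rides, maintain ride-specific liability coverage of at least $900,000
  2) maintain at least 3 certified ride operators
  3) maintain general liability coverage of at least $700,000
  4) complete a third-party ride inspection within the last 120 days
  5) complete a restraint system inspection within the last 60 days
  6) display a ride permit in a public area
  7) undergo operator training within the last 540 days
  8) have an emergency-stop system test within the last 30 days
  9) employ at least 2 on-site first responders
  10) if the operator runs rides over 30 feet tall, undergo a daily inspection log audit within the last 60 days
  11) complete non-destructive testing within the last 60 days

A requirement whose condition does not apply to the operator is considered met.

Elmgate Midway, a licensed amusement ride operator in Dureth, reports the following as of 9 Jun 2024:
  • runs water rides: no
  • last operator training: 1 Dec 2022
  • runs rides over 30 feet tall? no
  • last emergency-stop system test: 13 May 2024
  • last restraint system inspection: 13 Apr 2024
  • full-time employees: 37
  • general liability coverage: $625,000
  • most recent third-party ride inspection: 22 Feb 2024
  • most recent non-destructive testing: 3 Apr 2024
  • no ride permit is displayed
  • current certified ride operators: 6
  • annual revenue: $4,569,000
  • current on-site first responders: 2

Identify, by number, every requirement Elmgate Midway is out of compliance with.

3, 6, 7, 11

1. condition 'runs water rides' does not hold → requirement n/a → met
2. certified ride operators 6 ≥ 3 → met
3. general liability coverage $625,000 < $700,000 → not met
4. third-party ride inspection 108 days ago vs limit 120 → met
5. restraint system inspection 57 days ago vs limit 60 → met
6. ride permit absent → not met
7. operator training 556 days ago vs limit 540 → not met
8. emergency-stop system test 27 days ago vs limit 30 → met
9. on-site first responders 2 ≥ 2 → met
10. condition 'runs rides over 30 feet tall' does not hold → requirement n/a → met
11. non-destructive testing 67 days ago vs limit 60 → not met
Not met: 3, 6, 7, 11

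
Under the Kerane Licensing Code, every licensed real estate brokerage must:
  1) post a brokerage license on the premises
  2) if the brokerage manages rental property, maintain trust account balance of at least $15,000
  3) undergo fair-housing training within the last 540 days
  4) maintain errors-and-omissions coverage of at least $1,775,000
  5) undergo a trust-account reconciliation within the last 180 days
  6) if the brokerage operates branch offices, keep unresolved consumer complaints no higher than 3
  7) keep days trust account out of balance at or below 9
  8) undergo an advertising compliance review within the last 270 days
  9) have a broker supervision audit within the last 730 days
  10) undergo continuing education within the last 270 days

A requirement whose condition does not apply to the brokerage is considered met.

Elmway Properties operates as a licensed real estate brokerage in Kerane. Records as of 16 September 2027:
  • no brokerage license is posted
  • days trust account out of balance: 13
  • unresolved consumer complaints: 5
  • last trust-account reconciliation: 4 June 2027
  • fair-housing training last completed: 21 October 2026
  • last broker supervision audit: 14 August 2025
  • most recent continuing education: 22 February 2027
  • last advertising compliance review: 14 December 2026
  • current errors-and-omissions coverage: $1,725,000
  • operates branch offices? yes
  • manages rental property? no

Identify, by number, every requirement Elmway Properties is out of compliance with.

1. brokerage license absent → not met
2. condition 'manages rental property' does not hold → requirement n/a → met
3. fair-housing training 330 days ago vs limit 540 → met
4. errors-and-omissions coverage $1,725,000 < $1,775,000 → not met
5. trust-account reconciliation 104 days ago vs limit 180 → met
6. condition 'operates branch offices' holds; unresolved consumer complaints 5 > 3 → not met
7. days trust account out of balance 13 > 9 → not met
8. advertising compliance review 276 days ago vs limit 270 → not met
9. broker supervision audit 763 days ago vs limit 730 → not met
10. continuing education 206 days ago vs limit 270 → met
Not met: 1, 4, 6, 7, 8, 9

1, 4, 6, 7, 8, 9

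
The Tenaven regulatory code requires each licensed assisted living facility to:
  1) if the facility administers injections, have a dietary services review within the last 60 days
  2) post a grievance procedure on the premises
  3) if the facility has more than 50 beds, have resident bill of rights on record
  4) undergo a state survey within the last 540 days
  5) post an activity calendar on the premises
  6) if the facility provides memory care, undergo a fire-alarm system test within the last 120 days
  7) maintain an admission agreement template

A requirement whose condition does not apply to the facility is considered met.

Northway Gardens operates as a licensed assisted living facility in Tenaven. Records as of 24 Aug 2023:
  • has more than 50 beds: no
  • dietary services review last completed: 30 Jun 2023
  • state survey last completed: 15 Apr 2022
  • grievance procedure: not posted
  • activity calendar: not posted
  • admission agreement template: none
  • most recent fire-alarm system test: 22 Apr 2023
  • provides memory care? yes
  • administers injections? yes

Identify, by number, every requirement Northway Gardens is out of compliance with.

2, 5, 6, 7

1. condition 'administers injections' holds; dietary services review 55 days ago vs limit 60 → met
2. grievance procedure absent → not met
3. condition 'has more than 50 beds' does not hold → requirement n/a → met
4. state survey 496 days ago vs limit 540 → met
5. activity calendar absent → not met
6. condition 'provides memory care' holds; fire-alarm system test 124 days ago vs limit 120 → not met
7. admission agreement template absent → not met
Not met: 2, 5, 6, 7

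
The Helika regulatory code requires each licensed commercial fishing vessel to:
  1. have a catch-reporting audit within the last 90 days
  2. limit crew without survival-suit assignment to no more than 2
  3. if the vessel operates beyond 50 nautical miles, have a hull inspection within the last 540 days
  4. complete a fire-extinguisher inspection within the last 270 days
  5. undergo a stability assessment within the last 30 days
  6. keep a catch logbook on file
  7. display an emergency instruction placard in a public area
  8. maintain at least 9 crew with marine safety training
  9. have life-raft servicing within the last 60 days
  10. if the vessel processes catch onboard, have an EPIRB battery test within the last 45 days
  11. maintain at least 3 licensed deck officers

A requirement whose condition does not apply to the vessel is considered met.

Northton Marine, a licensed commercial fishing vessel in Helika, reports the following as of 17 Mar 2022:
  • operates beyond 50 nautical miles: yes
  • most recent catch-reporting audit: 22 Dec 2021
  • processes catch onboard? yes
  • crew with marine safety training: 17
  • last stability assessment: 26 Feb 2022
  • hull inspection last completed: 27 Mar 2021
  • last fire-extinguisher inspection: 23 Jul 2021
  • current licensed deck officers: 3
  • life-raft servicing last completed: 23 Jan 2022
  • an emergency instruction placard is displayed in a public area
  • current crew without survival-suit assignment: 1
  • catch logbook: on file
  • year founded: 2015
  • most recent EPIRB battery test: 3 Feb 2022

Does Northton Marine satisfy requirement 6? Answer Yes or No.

Yes

6. catch logbook present → met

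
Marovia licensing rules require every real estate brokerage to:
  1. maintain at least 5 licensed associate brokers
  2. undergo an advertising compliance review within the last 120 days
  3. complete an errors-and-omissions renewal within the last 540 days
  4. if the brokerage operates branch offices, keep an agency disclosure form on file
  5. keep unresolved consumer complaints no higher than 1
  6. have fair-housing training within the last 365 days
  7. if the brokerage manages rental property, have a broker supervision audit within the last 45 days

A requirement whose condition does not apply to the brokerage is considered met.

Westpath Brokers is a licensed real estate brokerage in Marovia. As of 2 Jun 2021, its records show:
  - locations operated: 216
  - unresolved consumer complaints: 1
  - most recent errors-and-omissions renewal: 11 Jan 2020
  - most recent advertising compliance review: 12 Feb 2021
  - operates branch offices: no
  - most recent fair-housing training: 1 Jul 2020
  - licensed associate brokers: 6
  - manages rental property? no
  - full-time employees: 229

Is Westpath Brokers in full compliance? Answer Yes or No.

Yes

1. licensed associate brokers 6 ≥ 5 → met
2. advertising compliance review 110 days ago vs limit 120 → met
3. errors-and-omissions renewal 508 days ago vs limit 540 → met
4. condition 'operates branch offices' does not hold → requirement n/a → met
5. unresolved consumer complaints 1 ≤ 1 → met
6. fair-housing training 336 days ago vs limit 365 → met
7. condition 'manages rental property' does not hold → requirement n/a → met
All met.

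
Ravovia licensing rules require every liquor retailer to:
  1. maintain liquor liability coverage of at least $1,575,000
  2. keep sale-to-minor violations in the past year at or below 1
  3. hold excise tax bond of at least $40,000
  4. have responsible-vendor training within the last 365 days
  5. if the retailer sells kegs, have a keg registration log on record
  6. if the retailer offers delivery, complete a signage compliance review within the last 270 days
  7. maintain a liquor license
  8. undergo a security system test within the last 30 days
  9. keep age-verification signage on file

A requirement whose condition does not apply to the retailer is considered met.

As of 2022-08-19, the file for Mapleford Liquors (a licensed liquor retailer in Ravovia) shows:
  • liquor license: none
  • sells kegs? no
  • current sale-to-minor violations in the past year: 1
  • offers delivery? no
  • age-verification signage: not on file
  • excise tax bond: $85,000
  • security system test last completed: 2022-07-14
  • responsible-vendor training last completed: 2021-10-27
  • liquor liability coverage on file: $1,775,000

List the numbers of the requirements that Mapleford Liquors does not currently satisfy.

7, 8, 9

1. liquor liability coverage $1,775,000 ≥ $1,575,000 → met
2. sale-to-minor violations in the past year 1 ≤ 1 → met
3. excise tax bond $85,000 ≥ $40,000 → met
4. responsible-vendor training 296 days ago vs limit 365 → met
5. condition 'sells kegs' does not hold → requirement n/a → met
6. condition 'offers delivery' does not hold → requirement n/a → met
7. liquor license absent → not met
8. security system test 36 days ago vs limit 30 → not met
9. age-verification signage absent → not met
Not met: 7, 8, 9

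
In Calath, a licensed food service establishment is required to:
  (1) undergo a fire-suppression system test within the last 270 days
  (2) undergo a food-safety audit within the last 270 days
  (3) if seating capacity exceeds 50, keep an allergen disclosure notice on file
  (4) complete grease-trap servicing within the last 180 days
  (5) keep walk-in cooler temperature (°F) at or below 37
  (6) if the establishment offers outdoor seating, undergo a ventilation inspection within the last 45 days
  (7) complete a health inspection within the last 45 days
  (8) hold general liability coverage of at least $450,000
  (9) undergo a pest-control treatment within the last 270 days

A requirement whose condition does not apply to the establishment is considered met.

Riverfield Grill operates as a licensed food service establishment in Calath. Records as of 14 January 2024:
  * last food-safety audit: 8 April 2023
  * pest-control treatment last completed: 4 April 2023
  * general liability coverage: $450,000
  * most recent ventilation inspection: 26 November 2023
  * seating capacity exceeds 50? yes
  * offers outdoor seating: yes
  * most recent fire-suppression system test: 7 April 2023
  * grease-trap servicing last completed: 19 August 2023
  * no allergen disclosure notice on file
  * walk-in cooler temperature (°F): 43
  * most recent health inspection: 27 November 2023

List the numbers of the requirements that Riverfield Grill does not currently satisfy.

1. fire-suppression system test 282 days ago vs limit 270 → not met
2. food-safety audit 281 days ago vs limit 270 → not met
3. condition 'seating capacity exceeds 50' holds; allergen disclosure notice absent → not met
4. grease-trap servicing 148 days ago vs limit 180 → met
5. walk-in cooler temperature (°F) 43 > 37 → not met
6. condition 'offers outdoor seating' holds; ventilation inspection 49 days ago vs limit 45 → not met
7. health inspection 48 days ago vs limit 45 → not met
8. general liability coverage $450,000 ≥ $450,000 → met
9. pest-control treatment 285 days ago vs limit 270 → not met
Not met: 1, 2, 3, 5, 6, 7, 9

1, 2, 3, 5, 6, 7, 9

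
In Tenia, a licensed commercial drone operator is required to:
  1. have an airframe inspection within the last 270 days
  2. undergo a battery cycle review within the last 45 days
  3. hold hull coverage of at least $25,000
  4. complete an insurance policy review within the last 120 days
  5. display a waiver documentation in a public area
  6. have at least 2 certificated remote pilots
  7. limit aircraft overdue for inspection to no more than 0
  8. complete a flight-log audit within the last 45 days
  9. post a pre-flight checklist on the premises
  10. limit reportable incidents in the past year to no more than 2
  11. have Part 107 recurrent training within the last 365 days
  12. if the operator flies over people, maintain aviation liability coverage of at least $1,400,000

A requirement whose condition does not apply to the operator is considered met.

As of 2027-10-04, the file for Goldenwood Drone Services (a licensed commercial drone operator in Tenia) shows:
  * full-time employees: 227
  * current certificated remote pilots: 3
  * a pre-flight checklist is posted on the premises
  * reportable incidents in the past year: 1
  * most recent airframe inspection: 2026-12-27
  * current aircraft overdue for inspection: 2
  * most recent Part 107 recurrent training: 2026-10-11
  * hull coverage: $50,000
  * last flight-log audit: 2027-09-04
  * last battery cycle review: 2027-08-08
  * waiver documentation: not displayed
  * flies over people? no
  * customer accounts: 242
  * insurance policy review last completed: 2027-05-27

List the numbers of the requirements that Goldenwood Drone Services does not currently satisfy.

1. airframe inspection 281 days ago vs limit 270 → not met
2. battery cycle review 57 days ago vs limit 45 → not met
3. hull coverage $50,000 ≥ $25,000 → met
4. insurance policy review 130 days ago vs limit 120 → not met
5. waiver documentation absent → not met
6. certificated remote pilots 3 ≥ 2 → met
7. aircraft overdue for inspection 2 > 0 → not met
8. flight-log audit 30 days ago vs limit 45 → met
9. pre-flight checklist present → met
10. reportable incidents in the past year 1 ≤ 2 → met
11. Part 107 recurrent training 358 days ago vs limit 365 → met
12. condition 'flies over people' does not hold → requirement n/a → met
Not met: 1, 2, 4, 5, 7

1, 2, 4, 5, 7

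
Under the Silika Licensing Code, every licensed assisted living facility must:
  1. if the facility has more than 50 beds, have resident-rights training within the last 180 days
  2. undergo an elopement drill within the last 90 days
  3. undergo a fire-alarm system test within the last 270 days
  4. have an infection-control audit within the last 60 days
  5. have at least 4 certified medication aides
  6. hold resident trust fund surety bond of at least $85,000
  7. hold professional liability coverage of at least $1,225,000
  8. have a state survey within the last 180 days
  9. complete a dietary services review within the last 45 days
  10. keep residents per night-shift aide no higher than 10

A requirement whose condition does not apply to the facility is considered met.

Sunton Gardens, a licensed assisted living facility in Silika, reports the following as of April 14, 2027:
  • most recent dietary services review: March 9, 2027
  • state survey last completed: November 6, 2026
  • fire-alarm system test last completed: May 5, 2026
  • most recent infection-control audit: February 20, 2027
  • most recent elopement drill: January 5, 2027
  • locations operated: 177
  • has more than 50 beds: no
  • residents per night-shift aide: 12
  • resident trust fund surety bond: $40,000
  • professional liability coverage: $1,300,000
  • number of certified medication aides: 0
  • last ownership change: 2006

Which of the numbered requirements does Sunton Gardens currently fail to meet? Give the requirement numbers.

2, 3, 5, 6, 10

1. condition 'has more than 50 beds' does not hold → requirement n/a → met
2. elopement drill 99 days ago vs limit 90 → not met
3. fire-alarm system test 344 days ago vs limit 270 → not met
4. infection-control audit 53 days ago vs limit 60 → met
5. certified medication aides 0 < 4 → not met
6. resident trust fund surety bond $40,000 < $85,000 → not met
7. professional liability coverage $1,300,000 ≥ $1,225,000 → met
8. state survey 159 days ago vs limit 180 → met
9. dietary services review 36 days ago vs limit 45 → met
10. residents per night-shift aide 12 > 10 → not met
Not met: 2, 3, 5, 6, 10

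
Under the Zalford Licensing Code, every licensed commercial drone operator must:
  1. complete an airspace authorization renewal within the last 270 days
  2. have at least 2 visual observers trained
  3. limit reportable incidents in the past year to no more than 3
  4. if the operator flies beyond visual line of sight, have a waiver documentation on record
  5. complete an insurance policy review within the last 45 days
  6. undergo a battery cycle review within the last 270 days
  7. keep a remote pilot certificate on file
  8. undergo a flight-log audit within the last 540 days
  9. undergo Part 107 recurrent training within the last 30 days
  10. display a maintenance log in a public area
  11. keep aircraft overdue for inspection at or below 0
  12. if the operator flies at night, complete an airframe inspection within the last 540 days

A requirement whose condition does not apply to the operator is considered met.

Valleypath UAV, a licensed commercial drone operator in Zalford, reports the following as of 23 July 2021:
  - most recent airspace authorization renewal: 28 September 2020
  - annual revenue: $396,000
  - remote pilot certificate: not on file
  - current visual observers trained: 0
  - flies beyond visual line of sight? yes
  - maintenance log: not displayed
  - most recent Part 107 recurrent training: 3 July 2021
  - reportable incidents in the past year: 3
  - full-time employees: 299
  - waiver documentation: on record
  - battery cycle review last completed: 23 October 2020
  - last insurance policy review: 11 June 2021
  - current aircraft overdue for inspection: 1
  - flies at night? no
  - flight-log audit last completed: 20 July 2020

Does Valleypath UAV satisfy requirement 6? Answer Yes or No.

No

6. battery cycle review 273 days ago vs limit 270 → not met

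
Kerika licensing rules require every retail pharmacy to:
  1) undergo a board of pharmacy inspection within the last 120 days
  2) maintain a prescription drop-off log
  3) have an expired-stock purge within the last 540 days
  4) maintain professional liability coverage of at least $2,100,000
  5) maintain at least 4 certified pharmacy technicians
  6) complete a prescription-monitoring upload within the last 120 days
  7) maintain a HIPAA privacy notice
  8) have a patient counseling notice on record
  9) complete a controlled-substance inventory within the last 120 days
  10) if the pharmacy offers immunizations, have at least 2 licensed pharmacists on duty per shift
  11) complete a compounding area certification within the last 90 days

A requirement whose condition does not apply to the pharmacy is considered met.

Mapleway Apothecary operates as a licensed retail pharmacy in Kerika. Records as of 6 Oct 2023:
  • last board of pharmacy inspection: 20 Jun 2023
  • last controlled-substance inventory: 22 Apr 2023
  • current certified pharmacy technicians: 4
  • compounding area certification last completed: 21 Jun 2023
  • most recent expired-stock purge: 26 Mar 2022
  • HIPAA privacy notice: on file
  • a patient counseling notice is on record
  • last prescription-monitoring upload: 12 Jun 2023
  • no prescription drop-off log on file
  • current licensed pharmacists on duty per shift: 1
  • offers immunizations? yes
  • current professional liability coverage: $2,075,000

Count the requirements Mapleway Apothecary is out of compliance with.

1. board of pharmacy inspection 108 days ago vs limit 120 → met
2. prescription drop-off log absent → not met
3. expired-stock purge 559 days ago vs limit 540 → not met
4. professional liability coverage $2,075,000 < $2,100,000 → not met
5. certified pharmacy technicians 4 ≥ 4 → met
6. prescription-monitoring upload 116 days ago vs limit 120 → met
7. HIPAA privacy notice present → met
8. patient counseling notice present → met
9. controlled-substance inventory 167 days ago vs limit 120 → not met
10. condition 'offers immunizations' holds; licensed pharmacists on duty per shift 1 < 2 → not met
11. compounding area certification 107 days ago vs limit 90 → not met
Not met: 6 of 11

6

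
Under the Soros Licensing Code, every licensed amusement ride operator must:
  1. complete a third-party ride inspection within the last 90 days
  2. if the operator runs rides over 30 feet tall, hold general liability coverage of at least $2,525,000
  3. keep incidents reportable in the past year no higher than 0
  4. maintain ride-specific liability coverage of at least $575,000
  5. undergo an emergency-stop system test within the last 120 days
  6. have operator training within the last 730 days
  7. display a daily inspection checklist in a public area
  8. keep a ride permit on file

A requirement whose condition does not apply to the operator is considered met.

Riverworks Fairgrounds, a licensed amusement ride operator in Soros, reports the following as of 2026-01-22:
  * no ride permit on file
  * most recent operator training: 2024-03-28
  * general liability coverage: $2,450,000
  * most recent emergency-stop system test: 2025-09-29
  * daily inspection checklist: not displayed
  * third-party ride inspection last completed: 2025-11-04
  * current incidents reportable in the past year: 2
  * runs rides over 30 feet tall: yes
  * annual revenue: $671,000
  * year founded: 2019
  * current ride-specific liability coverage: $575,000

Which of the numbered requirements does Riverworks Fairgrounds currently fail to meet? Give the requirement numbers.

2, 3, 7, 8

1. third-party ride inspection 79 days ago vs limit 90 → met
2. condition 'runs rides over 30 feet tall' holds; general liability coverage $2,450,000 < $2,525,000 → not met
3. incidents reportable in the past year 2 > 0 → not met
4. ride-specific liability coverage $575,000 ≥ $575,000 → met
5. emergency-stop system test 115 days ago vs limit 120 → met
6. operator training 665 days ago vs limit 730 → met
7. daily inspection checklist absent → not met
8. ride permit absent → not met
Not met: 2, 3, 7, 8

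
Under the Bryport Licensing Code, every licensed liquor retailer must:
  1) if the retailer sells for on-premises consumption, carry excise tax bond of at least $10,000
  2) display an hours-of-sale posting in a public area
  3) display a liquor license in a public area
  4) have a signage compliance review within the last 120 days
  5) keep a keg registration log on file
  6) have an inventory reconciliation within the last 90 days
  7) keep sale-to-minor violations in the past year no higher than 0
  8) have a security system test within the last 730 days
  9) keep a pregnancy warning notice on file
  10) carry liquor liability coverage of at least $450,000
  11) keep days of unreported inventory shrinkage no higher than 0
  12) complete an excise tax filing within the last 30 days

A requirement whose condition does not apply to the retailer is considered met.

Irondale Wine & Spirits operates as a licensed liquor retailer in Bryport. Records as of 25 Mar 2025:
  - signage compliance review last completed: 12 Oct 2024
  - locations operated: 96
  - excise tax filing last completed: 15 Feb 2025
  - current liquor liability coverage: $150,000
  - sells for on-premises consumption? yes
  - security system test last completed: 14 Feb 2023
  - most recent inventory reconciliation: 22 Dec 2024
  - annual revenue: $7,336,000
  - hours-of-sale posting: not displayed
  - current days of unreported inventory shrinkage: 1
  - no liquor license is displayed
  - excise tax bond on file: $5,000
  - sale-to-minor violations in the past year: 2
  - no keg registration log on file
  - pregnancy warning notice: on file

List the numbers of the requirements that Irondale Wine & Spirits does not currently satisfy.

1, 2, 3, 4, 5, 6, 7, 8, 10, 11, 12

1. condition 'sells for on-premises consumption' holds; excise tax bond $5,000 < $10,000 → not met
2. hours-of-sale posting absent → not met
3. liquor license absent → not met
4. signage compliance review 164 days ago vs limit 120 → not met
5. keg registration log absent → not met
6. inventory reconciliation 93 days ago vs limit 90 → not met
7. sale-to-minor violations in the past year 2 > 0 → not met
8. security system test 770 days ago vs limit 730 → not met
9. pregnancy warning notice present → met
10. liquor liability coverage $150,000 < $450,000 → not met
11. days of unreported inventory shrinkage 1 > 0 → not met
12. excise tax filing 38 days ago vs limit 30 → not met
Not met: 1, 2, 3, 4, 5, 6, 7, 8, 10, 11, 12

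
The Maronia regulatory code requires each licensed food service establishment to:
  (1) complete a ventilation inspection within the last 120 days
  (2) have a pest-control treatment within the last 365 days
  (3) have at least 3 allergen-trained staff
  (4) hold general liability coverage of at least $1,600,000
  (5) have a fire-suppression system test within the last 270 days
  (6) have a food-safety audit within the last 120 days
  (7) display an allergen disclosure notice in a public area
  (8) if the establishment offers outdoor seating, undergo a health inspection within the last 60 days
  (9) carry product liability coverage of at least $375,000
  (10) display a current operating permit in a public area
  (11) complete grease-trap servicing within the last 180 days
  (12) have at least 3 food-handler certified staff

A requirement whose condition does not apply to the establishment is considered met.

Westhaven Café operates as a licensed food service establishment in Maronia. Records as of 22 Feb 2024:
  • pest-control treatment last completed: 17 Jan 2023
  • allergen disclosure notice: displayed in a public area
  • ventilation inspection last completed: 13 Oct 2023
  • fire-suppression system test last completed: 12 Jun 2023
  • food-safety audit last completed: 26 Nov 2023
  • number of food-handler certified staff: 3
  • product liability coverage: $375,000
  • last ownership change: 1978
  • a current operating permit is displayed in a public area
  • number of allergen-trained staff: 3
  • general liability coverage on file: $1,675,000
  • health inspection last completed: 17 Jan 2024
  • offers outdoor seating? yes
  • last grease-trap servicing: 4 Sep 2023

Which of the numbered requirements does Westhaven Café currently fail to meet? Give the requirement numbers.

1, 2

1. ventilation inspection 132 days ago vs limit 120 → not met
2. pest-control treatment 401 days ago vs limit 365 → not met
3. allergen-trained staff 3 ≥ 3 → met
4. general liability coverage $1,675,000 ≥ $1,600,000 → met
5. fire-suppression system test 255 days ago vs limit 270 → met
6. food-safety audit 88 days ago vs limit 120 → met
7. allergen disclosure notice present → met
8. condition 'offers outdoor seating' holds; health inspection 36 days ago vs limit 60 → met
9. product liability coverage $375,000 ≥ $375,000 → met
10. current operating permit present → met
11. grease-trap servicing 171 days ago vs limit 180 → met
12. food-handler certified staff 3 ≥ 3 → met
Not met: 1, 2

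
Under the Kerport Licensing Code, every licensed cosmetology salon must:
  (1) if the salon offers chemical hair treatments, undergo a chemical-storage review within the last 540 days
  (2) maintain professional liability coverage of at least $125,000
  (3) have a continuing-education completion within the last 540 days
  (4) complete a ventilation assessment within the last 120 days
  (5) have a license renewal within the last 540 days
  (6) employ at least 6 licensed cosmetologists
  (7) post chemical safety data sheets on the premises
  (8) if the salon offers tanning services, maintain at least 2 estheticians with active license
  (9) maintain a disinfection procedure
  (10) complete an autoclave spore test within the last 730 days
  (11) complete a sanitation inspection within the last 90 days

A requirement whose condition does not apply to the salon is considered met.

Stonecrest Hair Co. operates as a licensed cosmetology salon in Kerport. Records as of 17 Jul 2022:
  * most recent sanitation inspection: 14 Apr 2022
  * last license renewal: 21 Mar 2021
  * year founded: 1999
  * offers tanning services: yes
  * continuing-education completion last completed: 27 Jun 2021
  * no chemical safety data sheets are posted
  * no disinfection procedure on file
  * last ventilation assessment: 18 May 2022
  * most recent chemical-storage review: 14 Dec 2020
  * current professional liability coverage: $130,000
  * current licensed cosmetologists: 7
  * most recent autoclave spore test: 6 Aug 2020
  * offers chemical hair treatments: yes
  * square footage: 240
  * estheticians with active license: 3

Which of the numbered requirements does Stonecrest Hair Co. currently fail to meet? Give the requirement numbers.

1. condition 'offers chemical hair treatments' holds; chemical-storage review 580 days ago vs limit 540 → not met
2. professional liability coverage $130,000 ≥ $125,000 → met
3. continuing-education completion 385 days ago vs limit 540 → met
4. ventilation assessment 60 days ago vs limit 120 → met
5. license renewal 483 days ago vs limit 540 → met
6. licensed cosmetologists 7 ≥ 6 → met
7. chemical safety data sheets absent → not met
8. condition 'offers tanning services' holds; estheticians with active license 3 ≥ 2 → met
9. disinfection procedure absent → not met
10. autoclave spore test 710 days ago vs limit 730 → met
11. sanitation inspection 94 days ago vs limit 90 → not met
Not met: 1, 7, 9, 11

1, 7, 9, 11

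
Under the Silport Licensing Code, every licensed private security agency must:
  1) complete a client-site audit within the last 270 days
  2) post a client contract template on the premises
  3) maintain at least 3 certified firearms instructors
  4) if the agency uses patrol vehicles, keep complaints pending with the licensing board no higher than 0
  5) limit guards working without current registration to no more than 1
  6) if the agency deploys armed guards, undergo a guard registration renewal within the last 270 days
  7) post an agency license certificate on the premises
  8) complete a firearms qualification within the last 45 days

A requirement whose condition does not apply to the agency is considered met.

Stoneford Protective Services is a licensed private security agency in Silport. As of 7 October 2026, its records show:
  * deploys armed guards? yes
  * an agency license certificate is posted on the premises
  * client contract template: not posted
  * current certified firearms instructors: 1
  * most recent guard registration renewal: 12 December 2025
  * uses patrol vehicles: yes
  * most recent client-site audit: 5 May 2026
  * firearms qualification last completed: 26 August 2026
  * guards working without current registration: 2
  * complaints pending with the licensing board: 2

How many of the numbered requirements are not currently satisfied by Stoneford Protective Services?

5

1. client-site audit 155 days ago vs limit 270 → met
2. client contract template absent → not met
3. certified firearms instructors 1 < 3 → not met
4. condition 'uses patrol vehicles' holds; complaints pending with the licensing board 2 > 0 → not met
5. guards working without current registration 2 > 1 → not met
6. condition 'deploys armed guards' holds; guard registration renewal 299 days ago vs limit 270 → not met
7. agency license certificate present → met
8. firearms qualification 42 days ago vs limit 45 → met
Not met: 5 of 8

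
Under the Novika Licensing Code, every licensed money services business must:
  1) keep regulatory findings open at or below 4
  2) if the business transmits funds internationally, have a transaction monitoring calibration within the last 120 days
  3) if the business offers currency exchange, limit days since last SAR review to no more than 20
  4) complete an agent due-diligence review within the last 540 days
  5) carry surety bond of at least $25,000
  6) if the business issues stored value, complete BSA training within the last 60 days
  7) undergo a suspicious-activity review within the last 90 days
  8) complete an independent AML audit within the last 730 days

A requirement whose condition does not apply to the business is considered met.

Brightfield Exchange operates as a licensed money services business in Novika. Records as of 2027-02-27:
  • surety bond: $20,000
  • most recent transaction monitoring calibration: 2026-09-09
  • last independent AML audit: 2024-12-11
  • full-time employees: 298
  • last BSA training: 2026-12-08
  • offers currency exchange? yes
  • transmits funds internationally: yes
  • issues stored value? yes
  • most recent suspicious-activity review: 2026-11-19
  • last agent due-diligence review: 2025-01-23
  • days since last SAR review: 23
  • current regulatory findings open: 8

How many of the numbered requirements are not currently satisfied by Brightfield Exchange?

8

1. regulatory findings open 8 > 4 → not met
2. condition 'transmits funds internationally' holds; transaction monitoring calibration 171 days ago vs limit 120 → not met
3. condition 'offers currency exchange' holds; days since last SAR review 23 > 20 → not met
4. agent due-diligence review 765 days ago vs limit 540 → not met
5. surety bond $20,000 < $25,000 → not met
6. condition 'issues stored value' holds; BSA training 81 days ago vs limit 60 → not met
7. suspicious-activity review 100 days ago vs limit 90 → not met
8. independent AML audit 808 days ago vs limit 730 → not met
Not met: 8 of 8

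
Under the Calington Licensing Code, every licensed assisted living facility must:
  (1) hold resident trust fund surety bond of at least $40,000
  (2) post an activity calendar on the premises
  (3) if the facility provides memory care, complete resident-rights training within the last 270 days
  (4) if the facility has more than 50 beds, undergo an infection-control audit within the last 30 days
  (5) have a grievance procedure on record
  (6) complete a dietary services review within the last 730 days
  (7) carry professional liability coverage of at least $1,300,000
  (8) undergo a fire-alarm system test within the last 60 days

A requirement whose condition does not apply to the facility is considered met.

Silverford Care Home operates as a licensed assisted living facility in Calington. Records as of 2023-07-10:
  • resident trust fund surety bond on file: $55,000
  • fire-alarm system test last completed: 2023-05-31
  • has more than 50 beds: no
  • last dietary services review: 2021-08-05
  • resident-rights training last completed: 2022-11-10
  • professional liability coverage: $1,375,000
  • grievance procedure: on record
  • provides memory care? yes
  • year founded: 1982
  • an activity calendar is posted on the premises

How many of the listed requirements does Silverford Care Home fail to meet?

0

1. resident trust fund surety bond $55,000 ≥ $40,000 → met
2. activity calendar present → met
3. condition 'provides memory care' holds; resident-rights training 242 days ago vs limit 270 → met
4. condition 'has more than 50 beds' does not hold → requirement n/a → met
5. grievance procedure present → met
6. dietary services review 704 days ago vs limit 730 → met
7. professional liability coverage $1,375,000 ≥ $1,300,000 → met
8. fire-alarm system test 40 days ago vs limit 60 → met
Not met: 0 of 8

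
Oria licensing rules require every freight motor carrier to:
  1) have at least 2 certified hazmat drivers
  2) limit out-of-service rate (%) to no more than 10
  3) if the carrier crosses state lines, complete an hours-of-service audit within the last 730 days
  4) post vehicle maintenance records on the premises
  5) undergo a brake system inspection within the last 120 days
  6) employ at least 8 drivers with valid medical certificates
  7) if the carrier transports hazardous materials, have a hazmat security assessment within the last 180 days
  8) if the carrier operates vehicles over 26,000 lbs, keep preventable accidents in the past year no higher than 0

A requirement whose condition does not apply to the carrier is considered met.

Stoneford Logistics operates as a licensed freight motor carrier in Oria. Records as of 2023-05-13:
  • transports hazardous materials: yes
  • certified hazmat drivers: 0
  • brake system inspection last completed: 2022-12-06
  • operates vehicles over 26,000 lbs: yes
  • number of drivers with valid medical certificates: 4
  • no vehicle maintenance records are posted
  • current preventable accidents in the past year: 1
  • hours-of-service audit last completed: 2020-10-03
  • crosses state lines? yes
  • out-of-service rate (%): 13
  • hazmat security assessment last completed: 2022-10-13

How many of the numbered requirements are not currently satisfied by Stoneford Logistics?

1. certified hazmat drivers 0 < 2 → not met
2. out-of-service rate (%) 13 > 10 → not met
3. condition 'crosses state lines' holds; hours-of-service audit 952 days ago vs limit 730 → not met
4. vehicle maintenance records absent → not met
5. brake system inspection 158 days ago vs limit 120 → not met
6. drivers with valid medical certificates 4 < 8 → not met
7. condition 'transports hazardous materials' holds; hazmat security assessment 212 days ago vs limit 180 → not met
8. condition 'operates vehicles over 26,000 lbs' holds; preventable accidents in the past year 1 > 0 → not met
Not met: 8 of 8

8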